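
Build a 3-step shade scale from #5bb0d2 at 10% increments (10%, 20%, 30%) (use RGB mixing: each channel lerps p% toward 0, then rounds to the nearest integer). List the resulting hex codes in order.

#529ebd, #498da8, #407b93

#5bb0d2 is rgb(91, 176, 210).
10%: (91 − 9.1 = 81.9→82, 176 − 17.6 = 158.4→158, 210 − 21 = 189→189) → #529ebd
20%: (91 − 18.2 = 72.8→73, 176 − 35.2 = 140.8→141, 210 − 42 = 168→168) → #498da8
30%: (91 − 27.3 = 63.7→64, 176 − 52.8 = 123.2→123, 210 − 63 = 147→147) → #407b93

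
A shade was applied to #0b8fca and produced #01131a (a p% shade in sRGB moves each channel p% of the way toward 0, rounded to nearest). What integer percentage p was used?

#0b8fca is rgb(11, 143, 202); #01131a is rgb(1, 19, 26).
On the B channel (widest range): 26 ≈ 202 + (p/100)(0 − 202), so p ≈ 100×(26 − 202)/(0 − 202) = -17600/-202 = 87.13.
p = 87 reproduces all three channels after rounding.

87%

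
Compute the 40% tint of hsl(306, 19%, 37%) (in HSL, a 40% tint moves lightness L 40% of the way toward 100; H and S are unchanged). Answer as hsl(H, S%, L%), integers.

hsl(306, 19%, 62%)

L moves 40% from 37 toward 100: 37 + 25.2 = 62.2 → 62.
H and S are unchanged.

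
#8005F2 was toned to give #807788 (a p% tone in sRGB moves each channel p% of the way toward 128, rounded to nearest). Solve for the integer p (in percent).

93%

#8005F2 is rgb(128, 5, 242); #807788 is rgb(128, 119, 136).
On the G channel (widest range): 119 ≈ 5 + (p/100)(128 − 5), so p ≈ 100×(119 − 5)/(128 − 5) = 11400/123 = 92.68.
p = 93 reproduces all three channels after rounding.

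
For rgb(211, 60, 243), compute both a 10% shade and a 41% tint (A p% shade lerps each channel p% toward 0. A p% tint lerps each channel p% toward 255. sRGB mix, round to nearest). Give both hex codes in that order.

#BE36DB, #E58CF8

10% shade:
  R: 211 + 0.1×(0−211) = 211 − 21.1 = 189.9 → 190
  G: 60 + 0.1×(0−60) = 60 − 6 = 54 → 54
  B: 243 − 24.3 = 218.7 → 219
  → #BE36DB
41% tint:
  R: 211 + 0.41×(255−211) = 211 + 18.04 = 229.04 → 229
  G: 60 + 0.41×(255−60) = 60 + 79.95 = 139.95 → 140
  B: 243 + 4.92 = 247.92 → 248
  → #E58CF8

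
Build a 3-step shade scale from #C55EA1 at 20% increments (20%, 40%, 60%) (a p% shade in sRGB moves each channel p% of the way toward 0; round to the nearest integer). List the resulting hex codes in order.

#C55EA1 is rgb(197, 94, 161).
20%: (197 − 39.4 = 157.6→158, 94 − 18.8 = 75.2→75, 161 − 32.2 = 128.8→129) → #9E4B81
40%: (197 − 78.8 = 118.2→118, 94 − 37.6 = 56.4→56, 161 − 64.4 = 96.6→97) → #763861
60%: (197 − 118.2 = 78.8→79, 94 − 56.4 = 37.6→38, 161 − 96.6 = 64.4→64) → #4F2640

#9E4B81, #763861, #4F2640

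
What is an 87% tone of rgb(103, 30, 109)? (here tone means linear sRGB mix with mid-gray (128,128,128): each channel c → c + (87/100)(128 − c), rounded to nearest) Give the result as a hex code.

An 87% tone moves each channel 87% toward 128:
  R: 103 + 21.75 = 124.75 → 125
  G: 30 + 0.87×(128−30) = 30 + 85.26 = 115.26 → 115
  B: 109 + 0.87×(128−109) = 109 + 16.53 = 125.53 → 126
rgb(125, 115, 126) = #7d737e.

#7d737e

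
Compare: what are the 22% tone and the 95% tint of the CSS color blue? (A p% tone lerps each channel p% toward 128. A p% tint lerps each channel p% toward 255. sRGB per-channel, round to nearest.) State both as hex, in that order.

#1C1CE3, #F2F2FF

CSS blue is rgb(0, 0, 255).
22% tone:
  R: 0 + 0.22×(128−0) = 0 + 28.16 = 28.16 → 28
  G: 0 + 28.16 = 28.16 → 28
  B: 255 + 0.22×(128−255) = 255 − 27.94 = 227.06 → 227
  → #1C1CE3
95% tint:
  R: 0 + 242.25 = 242.25 → 242
  G: 0 + 0.95×(255−0) = 0 + 242.25 = 242.25 → 242
  B: 255 + 0.95×(255−255) = 255 + 0 = 255 → 255
  → #F2F2FF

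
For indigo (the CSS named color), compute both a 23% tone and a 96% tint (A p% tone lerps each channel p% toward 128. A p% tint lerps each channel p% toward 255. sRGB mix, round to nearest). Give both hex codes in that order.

#571D82, #F8F5FA

CSS indigo is rgb(75, 0, 130).
23% tone:
  R: 75 + 0.23×(128−75) = 75 + 12.19 = 87.19 → 87
  G: 0 + 0.23×(128−0) = 0 + 29.44 = 29.44 → 29
  B: 130 + 0.23×(128−130) = 130 − 0.46 = 129.54 → 130
  → #571D82
96% tint:
  R: 75 + 172.8 = 247.8 → 248
  G: 0 + 244.8 = 244.8 → 245
  B: 130 + 120 = 250 → 250
  → #F8F5FA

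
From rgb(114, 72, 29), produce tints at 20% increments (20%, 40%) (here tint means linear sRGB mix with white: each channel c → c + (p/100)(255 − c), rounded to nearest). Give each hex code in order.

20%: (114 + 28.2 = 142.2→142, 72 + 36.6 = 108.6→109, 29 + 45.2 = 74.2→74) → #8e6d4a
40%: (114 + 56.4 = 170.4→170, 72 + 73.2 = 145.2→145, 29 + 90.4 = 119.4→119) → #aa9177

#8e6d4a, #aa9177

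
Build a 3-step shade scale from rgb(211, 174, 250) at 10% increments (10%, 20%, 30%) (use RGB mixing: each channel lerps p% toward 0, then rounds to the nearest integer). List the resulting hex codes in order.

#BE9DE1, #A98BC8, #947AAF

10%: (211 − 21.1 = 189.9→190, 174 − 17.4 = 156.6→157, 250 − 25 = 225→225) → #BE9DE1
20%: (211 − 42.2 = 168.8→169, 174 − 34.8 = 139.2→139, 250 − 50 = 200→200) → #A98BC8
30%: (211 − 63.3 = 147.7→148, 174 − 52.2 = 121.8→122, 250 − 75 = 175→175) → #947AAF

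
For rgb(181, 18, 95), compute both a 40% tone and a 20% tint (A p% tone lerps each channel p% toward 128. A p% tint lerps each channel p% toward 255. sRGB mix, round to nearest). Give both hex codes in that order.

#a03e6c, #c4417f

40% tone:
  R: 181 + 0.4×(128−181) = 181 − 21.2 = 159.8 → 160
  G: 18 + 44 = 62 → 62
  B: 95 + 0.4×(128−95) = 95 + 13.2 = 108.2 → 108
  → #a03e6c
20% tint:
  R: 181 + 0.2×(255−181) = 181 + 14.8 = 195.8 → 196
  G: 18 + 0.2×(255−18) = 18 + 47.4 = 65.4 → 65
  B: 95 + 0.2×(255−95) = 95 + 32 = 127 → 127
  → #c4417f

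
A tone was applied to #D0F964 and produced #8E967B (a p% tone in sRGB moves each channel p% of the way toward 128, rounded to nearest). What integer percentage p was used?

#D0F964 is rgb(208, 249, 100); #8E967B is rgb(142, 150, 123).
On the G channel (widest range): 150 ≈ 249 + (p/100)(128 − 249), so p ≈ 100×(150 − 249)/(128 − 249) = -9900/-121 = 81.82.
p = 82 reproduces all three channels after rounding.

82%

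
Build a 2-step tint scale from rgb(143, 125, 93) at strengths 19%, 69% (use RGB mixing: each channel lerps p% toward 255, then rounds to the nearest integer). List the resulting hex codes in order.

#a4967c, #dcd7cd

19%: (143 + 21.28 = 164.28→164, 125 + 24.7 = 149.7→150, 93 + 30.78 = 123.78→124) → #a4967c
69%: (143 + 77.28 = 220.28→220, 125 + 89.7 = 214.7→215, 93 + 111.78 = 204.78→205) → #dcd7cd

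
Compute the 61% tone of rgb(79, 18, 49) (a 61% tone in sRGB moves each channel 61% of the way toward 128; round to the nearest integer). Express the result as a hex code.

#6D5561

Per channel, c → c + 0.61(128 − c):
  R: 79 + 0.61×(128−79) = 79 + 29.89 = 108.89 → 109
  G: 18 + 0.61×(128−18) = 18 + 67.1 = 85.1 → 85
  B: 49 + 48.19 = 97.19 → 97
rgb(109, 85, 97) = #6D5561.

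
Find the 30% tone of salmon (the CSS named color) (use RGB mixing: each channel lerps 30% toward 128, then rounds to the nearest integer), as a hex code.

#d58076

CSS salmon is rgb(250, 128, 114).
Lerp each channel 30% toward 128:
  R: 250 + 0.3×(128−250) = 250 − 36.6 = 213.4 → 213
  G: 128 + 0 = 128 → 128
  B: 114 + 0.3×(128−114) = 114 + 4.2 = 118.2 → 118
rgb(213, 128, 118) = #d58076.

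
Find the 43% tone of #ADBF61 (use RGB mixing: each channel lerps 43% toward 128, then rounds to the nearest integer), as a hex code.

#9AA46E

#ADBF61 is rgb(173, 191, 97).
Lerp each channel 43% toward 128:
  R: 173 − 19.35 = 153.65 → 154
  G: 191 + 0.43×(128−191) = 191 − 27.09 = 163.91 → 164
  B: 97 + 13.33 = 110.33 → 110
rgb(154, 164, 110) = #9AA46E.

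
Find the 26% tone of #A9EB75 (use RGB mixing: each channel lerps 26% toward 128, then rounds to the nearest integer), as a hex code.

#9ECF78

#A9EB75 is rgb(169, 235, 117).
Per channel, c → c + 0.26(128 − c):
  R: 169 + 0.26×(128−169) = 169 − 10.66 = 158.34 → 158
  G: 235 − 27.82 = 207.18 → 207
  B: 117 + 2.86 = 119.86 → 120
rgb(158, 207, 120) = #9ECF78.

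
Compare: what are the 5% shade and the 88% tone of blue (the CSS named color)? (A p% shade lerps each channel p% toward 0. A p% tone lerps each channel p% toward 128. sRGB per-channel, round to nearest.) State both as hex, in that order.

#0000F2, #71718F

CSS blue is rgb(0, 0, 255).
5% shade:
  R: 0 + 0 = 0 → 0
  G: 0 + 0.05×(0−0) = 0 + 0 = 0 → 0
  B: 255 − 12.75 = 242.25 → 242
  → #0000F2
88% tone:
  R: 0 + 112.64 = 112.64 → 113
  G: 0 + 112.64 = 112.64 → 113
  B: 255 − 111.76 = 143.24 → 143
  → #71718F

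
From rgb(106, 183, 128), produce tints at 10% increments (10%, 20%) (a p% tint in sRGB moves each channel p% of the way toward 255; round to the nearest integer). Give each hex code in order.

10%: (106 + 14.9 = 120.9→121, 183 + 7.2 = 190.2→190, 128 + 12.7 = 140.7→141) → #79be8d
20%: (106 + 29.8 = 135.8→136, 183 + 14.4 = 197.4→197, 128 + 25.4 = 153.4→153) → #88c599

#79be8d, #88c599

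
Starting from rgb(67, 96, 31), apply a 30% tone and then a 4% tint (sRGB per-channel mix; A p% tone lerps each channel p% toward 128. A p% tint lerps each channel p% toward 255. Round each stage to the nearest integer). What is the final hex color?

Per channel, c → c + 0.3(128 − c):
  R: 67 + 0.3×(128−67) = 67 + 18.3 = 85.3 → 85
  G: 96 + 0.3×(128−96) = 96 + 9.6 = 105.6 → 106
  B: 31 + 0.3×(128−31) = 31 + 29.1 = 60.1 → 60
After the tone: rgb(85, 106, 60) = #556A3C.
Per channel, c → c + 0.04(255 − c):
  R: 85 + 0.04×(255−85) = 85 + 6.8 = 91.8 → 92
  G: 106 + 0.04×(255−106) = 106 + 5.96 = 111.96 → 112
  B: 60 + 0.04×(255−60) = 60 + 7.8 = 67.8 → 68
rgb(92, 112, 68) = #5C7044.

#5C7044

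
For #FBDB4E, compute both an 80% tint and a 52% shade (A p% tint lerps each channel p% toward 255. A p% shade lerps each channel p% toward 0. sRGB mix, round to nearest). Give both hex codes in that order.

#FEF8DC, #786925

#FBDB4E is rgb(251, 219, 78).
80% tint:
  R: 251 + 0.8×(255−251) = 251 + 3.2 = 254.2 → 254
  G: 219 + 28.8 = 247.8 → 248
  B: 78 + 0.8×(255−78) = 78 + 141.6 = 219.6 → 220
  → #FEF8DC
52% shade:
  R: 251 + 0.52×(0−251) = 251 − 130.52 = 120.48 → 120
  G: 219 − 113.88 = 105.12 → 105
  B: 78 + 0.52×(0−78) = 78 − 40.56 = 37.44 → 37
  → #786925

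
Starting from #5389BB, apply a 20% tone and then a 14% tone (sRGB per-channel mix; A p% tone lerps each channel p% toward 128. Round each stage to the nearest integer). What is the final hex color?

#6186A8

#5389BB is rgb(83, 137, 187).
Lerp each channel 20% toward 128:
  R: 83 + 0.2×(128−83) = 83 + 9 = 92 → 92
  G: 137 + 0.2×(128−137) = 137 − 1.8 = 135.2 → 135
  B: 187 + 0.2×(128−187) = 187 − 11.8 = 175.2 → 175
After the tone: rgb(92, 135, 175) = #5C87AF.
Lerp each channel 14% toward 128:
  R: 92 + 5.04 = 97.04 → 97
  G: 135 + 0.14×(128−135) = 135 − 0.98 = 134.02 → 134
  B: 175 + 0.14×(128−175) = 175 − 6.58 = 168.42 → 168
rgb(97, 134, 168) = #6186A8.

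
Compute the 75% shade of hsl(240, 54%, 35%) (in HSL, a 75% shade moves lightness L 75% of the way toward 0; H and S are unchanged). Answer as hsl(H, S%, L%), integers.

L moves 75% from 35 toward 0: 35 − 26.25 = 8.75 → 9.
H and S are unchanged.

hsl(240, 54%, 9%)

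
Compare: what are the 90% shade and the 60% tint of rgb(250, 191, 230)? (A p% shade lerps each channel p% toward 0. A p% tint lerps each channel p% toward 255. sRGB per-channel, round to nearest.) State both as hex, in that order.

90% shade:
  R: 250 + 0.9×(0−250) = 250 − 225 = 25 → 25
  G: 191 + 0.9×(0−191) = 191 − 171.9 = 19.1 → 19
  B: 230 + 0.9×(0−230) = 230 − 207 = 23 → 23
  → #191317
60% tint:
  R: 250 + 0.6×(255−250) = 250 + 3 = 253 → 253
  G: 191 + 38.4 = 229.4 → 229
  B: 230 + 15 = 245 → 245
  → #fde5f5

#191317, #fde5f5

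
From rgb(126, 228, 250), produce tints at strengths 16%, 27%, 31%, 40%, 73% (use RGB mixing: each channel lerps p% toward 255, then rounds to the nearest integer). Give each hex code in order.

16%: (126 + 20.64 = 146.64→147, 228 + 4.32 = 232.32→232, 250 + 0.8 = 250.8→251) → #93e8fb
27%: (126 + 34.83 = 160.83→161, 228 + 7.29 = 235.29→235, 250 + 1.35 = 251.35→251) → #a1ebfb
31%: (126 + 39.99 = 165.99→166, 228 + 8.37 = 236.37→236, 250 + 1.55 = 251.55→252) → #a6ecfc
40%: (126 + 51.6 = 177.6→178, 228 + 10.8 = 238.8→239, 250 + 2 = 252→252) → #b2effc
73%: (126 + 94.17 = 220.17→220, 228 + 19.71 = 247.71→248, 250 + 3.65 = 253.65→254) → #dcf8fe

#93e8fb, #a1ebfb, #a6ecfc, #b2effc, #dcf8fe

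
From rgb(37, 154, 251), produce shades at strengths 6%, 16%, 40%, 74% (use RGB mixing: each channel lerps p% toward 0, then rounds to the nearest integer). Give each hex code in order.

#2391ec, #1f81d3, #165c97, #0a2841

6%: (37 − 2.22 = 34.78→35, 154 − 9.24 = 144.76→145, 251 − 15.06 = 235.94→236) → #2391ec
16%: (37 − 5.92 = 31.08→31, 154 − 24.64 = 129.36→129, 251 − 40.16 = 210.84→211) → #1f81d3
40%: (37 − 14.8 = 22.2→22, 154 − 61.6 = 92.4→92, 251 − 100.4 = 150.6→151) → #165c97
74%: (37 − 27.38 = 9.62→10, 154 − 113.96 = 40.04→40, 251 − 185.74 = 65.26→65) → #0a2841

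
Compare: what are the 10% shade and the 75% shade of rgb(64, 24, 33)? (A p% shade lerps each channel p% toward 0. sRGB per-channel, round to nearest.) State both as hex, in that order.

10% shade:
  R: 64 + 0.1×(0−64) = 64 − 6.4 = 57.6 → 58
  G: 24 + 0.1×(0−24) = 24 − 2.4 = 21.6 → 22
  B: 33 − 3.3 = 29.7 → 30
  → #3A161E
75% shade:
  R: 64 + 0.75×(0−64) = 64 − 48 = 16 → 16
  G: 24 + 0.75×(0−24) = 24 − 18 = 6 → 6
  B: 33 + 0.75×(0−33) = 33 − 24.75 = 8.25 → 8
  → #100608

#3A161E, #100608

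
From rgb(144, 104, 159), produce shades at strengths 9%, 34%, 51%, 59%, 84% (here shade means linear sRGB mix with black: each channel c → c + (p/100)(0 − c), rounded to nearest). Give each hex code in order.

9%: (144 − 12.96 = 131.04→131, 104 − 9.36 = 94.64→95, 159 − 14.31 = 144.69→145) → #835F91
34%: (144 − 48.96 = 95.04→95, 104 − 35.36 = 68.64→69, 159 − 54.06 = 104.94→105) → #5F4569
51%: (144 − 73.44 = 70.56→71, 104 − 53.04 = 50.96→51, 159 − 81.09 = 77.91→78) → #47334E
59%: (144 − 84.96 = 59.04→59, 104 − 61.36 = 42.64→43, 159 − 93.81 = 65.19→65) → #3B2B41
84%: (144 − 120.96 = 23.04→23, 104 − 87.36 = 16.64→17, 159 − 133.56 = 25.44→25) → #171119

#835F91, #5F4569, #47334E, #3B2B41, #171119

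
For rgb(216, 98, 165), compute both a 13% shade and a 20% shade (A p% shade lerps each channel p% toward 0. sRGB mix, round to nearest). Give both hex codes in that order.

13% shade:
  R: 216 − 28.08 = 187.92 → 188
  G: 98 + 0.13×(0−98) = 98 − 12.74 = 85.26 → 85
  B: 165 − 21.45 = 143.55 → 144
  → #BC5590
20% shade:
  R: 216 + 0.2×(0−216) = 216 − 43.2 = 172.8 → 173
  G: 98 + 0.2×(0−98) = 98 − 19.6 = 78.4 → 78
  B: 165 + 0.2×(0−165) = 165 − 33 = 132 → 132
  → #AD4E84

#BC5590, #AD4E84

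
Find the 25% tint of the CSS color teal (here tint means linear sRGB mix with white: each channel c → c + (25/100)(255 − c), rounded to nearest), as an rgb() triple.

CSS teal is rgb(0, 128, 128).
A 25% tint moves each channel 25% toward 255:
  R: 0 + 63.75 = 63.75 → 64
  G: 128 + 0.25×(255−128) = 128 + 31.75 = 159.75 → 160
  B: 128 + 31.75 = 159.75 → 160

rgb(64, 160, 160)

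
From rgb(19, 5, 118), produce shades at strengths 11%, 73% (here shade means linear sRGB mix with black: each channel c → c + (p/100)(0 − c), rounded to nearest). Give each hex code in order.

11%: (19 − 2.09 = 16.91→17, 5 − 0.55 = 4.45→4, 118 − 12.98 = 105.02→105) → #110469
73%: (19 − 13.87 = 5.13→5, 5 − 3.65 = 1.35→1, 118 − 86.14 = 31.86→32) → #050120

#110469, #050120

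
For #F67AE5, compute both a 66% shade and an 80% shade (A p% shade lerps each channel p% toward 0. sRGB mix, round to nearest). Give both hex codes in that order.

#F67AE5 is rgb(246, 122, 229).
66% shade:
  R: 246 + 0.66×(0−246) = 246 − 162.36 = 83.64 → 84
  G: 122 − 80.52 = 41.48 → 41
  B: 229 + 0.66×(0−229) = 229 − 151.14 = 77.86 → 78
  → #54294E
80% shade:
  R: 246 + 0.8×(0−246) = 246 − 196.8 = 49.2 → 49
  G: 122 + 0.8×(0−122) = 122 − 97.6 = 24.4 → 24
  B: 229 − 183.2 = 45.8 → 46
  → #31182E

#54294E, #31182E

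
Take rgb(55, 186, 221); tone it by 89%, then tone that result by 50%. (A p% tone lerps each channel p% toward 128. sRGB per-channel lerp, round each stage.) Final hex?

Per channel, c → c + 0.89(128 − c):
  R: 55 + 0.89×(128−55) = 55 + 64.97 = 119.97 → 120
  G: 186 + 0.89×(128−186) = 186 − 51.62 = 134.38 → 134
  B: 221 − 82.77 = 138.23 → 138
After the tone: rgb(120, 134, 138) = #78868A.
A 50% tone moves each channel 50% toward 128:
  R: 120 + 0.5×(128−120) = 120 + 4 = 124 → 124
  G: 134 − 3 = 131 → 131
  B: 138 + 0.5×(128−138) = 138 − 5 = 133 → 133
rgb(124, 131, 133) = #7C8385.

#7C8385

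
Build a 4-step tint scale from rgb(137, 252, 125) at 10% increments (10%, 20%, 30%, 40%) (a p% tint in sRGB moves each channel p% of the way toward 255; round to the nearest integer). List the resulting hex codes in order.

#95fc8a, #a1fd97, #acfda4, #b8fdb1

10%: (137 + 11.8 = 148.8→149, 252→252, 125 + 13 = 138→138) → #95fc8a
20%: (137 + 23.6 = 160.6→161, 252 + 0.6 = 252.6→253, 125 + 26 = 151→151) → #a1fd97
30%: (137 + 35.4 = 172.4→172, 252 + 0.9 = 252.9→253, 125 + 39 = 164→164) → #acfda4
40%: (137 + 47.2 = 184.2→184, 252 + 1.2 = 253.2→253, 125 + 52 = 177→177) → #b8fdb1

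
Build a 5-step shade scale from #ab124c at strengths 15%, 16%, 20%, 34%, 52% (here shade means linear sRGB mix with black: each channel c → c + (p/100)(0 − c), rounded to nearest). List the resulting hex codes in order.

#910f41, #900f40, #890e3d, #710c32, #520924

#ab124c is rgb(171, 18, 76).
15%: (171 − 25.65 = 145.35→145, 18 − 2.7 = 15.3→15, 76 − 11.4 = 64.6→65) → #910f41
16%: (171 − 27.36 = 143.64→144, 18 − 2.88 = 15.12→15, 76 − 12.16 = 63.84→64) → #900f40
20%: (171 − 34.2 = 136.8→137, 18 − 3.6 = 14.4→14, 76 − 15.2 = 60.8→61) → #890e3d
34%: (171 − 58.14 = 112.86→113, 18 − 6.12 = 11.88→12, 76 − 25.84 = 50.16→50) → #710c32
52%: (171 − 88.92 = 82.08→82, 18 − 9.36 = 8.64→9, 76 − 39.52 = 36.48→36) → #520924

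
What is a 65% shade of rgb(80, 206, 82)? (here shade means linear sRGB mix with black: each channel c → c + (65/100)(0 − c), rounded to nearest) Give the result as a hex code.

Per channel, c → c + 0.65(0 − c):
  R: 80 + 0.65×(0−80) = 80 − 52 = 28 → 28
  G: 206 − 133.9 = 72.1 → 72
  B: 82 + 0.65×(0−82) = 82 − 53.3 = 28.7 → 29
rgb(28, 72, 29) = #1C481D.

#1C481D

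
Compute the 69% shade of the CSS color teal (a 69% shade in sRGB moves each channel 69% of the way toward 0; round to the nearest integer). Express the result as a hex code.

CSS teal is rgb(0, 128, 128).
Per channel, c → c + 0.69(0 − c):
  R: 0 + 0 = 0 → 0
  G: 128 + 0.69×(0−128) = 128 − 88.32 = 39.68 → 40
  B: 128 − 88.32 = 39.68 → 40
rgb(0, 40, 40) = #002828.

#002828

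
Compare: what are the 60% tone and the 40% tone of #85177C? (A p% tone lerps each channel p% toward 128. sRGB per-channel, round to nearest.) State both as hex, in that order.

#82567E, #83417E

#85177C is rgb(133, 23, 124).
60% tone:
  R: 133 + 0.6×(128−133) = 133 − 3 = 130 → 130
  G: 23 + 63 = 86 → 86
  B: 124 + 2.4 = 126.4 → 126
  → #82567E
40% tone:
  R: 133 − 2 = 131 → 131
  G: 23 + 42 = 65 → 65
  B: 124 + 0.4×(128−124) = 124 + 1.6 = 125.6 → 126
  → #83417E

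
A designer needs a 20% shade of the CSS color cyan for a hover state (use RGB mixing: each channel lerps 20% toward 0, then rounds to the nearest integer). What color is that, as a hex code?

#00cccc

CSS cyan is rgb(0, 255, 255).
A 20% shade moves each channel 20% toward 0:
  R: 0 + 0.2×(0−0) = 0 + 0 = 0 → 0
  G: 255 + 0.2×(0−255) = 255 − 51 = 204 → 204
  B: 255 − 51 = 204 → 204
rgb(0, 204, 204) = #00cccc.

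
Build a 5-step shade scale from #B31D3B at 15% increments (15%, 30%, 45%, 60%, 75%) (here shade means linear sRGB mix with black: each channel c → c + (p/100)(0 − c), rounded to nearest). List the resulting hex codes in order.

#B31D3B is rgb(179, 29, 59).
15%: (179 − 26.85 = 152.15→152, 29 − 4.35 = 24.65→25, 59 − 8.85 = 50.15→50) → #981932
30%: (179 − 53.7 = 125.3→125, 29 − 8.7 = 20.3→20, 59 − 17.7 = 41.3→41) → #7D1429
45%: (179 − 80.55 = 98.45→98, 29 − 13.05 = 15.95→16, 59 − 26.55 = 32.45→32) → #621020
60%: (179 − 107.4 = 71.6→72, 29 − 17.4 = 11.6→12, 59 − 35.4 = 23.6→24) → #480C18
75%: (179 − 134.25 = 44.75→45, 29 − 21.75 = 7.25→7, 59 − 44.25 = 14.75→15) → #2D070F

#981932, #7D1429, #621020, #480C18, #2D070F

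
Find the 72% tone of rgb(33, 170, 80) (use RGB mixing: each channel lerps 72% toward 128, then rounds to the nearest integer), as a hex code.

A 72% tone moves each channel 72% toward 128:
  R: 33 + 0.72×(128−33) = 33 + 68.4 = 101.4 → 101
  G: 170 + 0.72×(128−170) = 170 − 30.24 = 139.76 → 140
  B: 80 + 0.72×(128−80) = 80 + 34.56 = 114.56 → 115
rgb(101, 140, 115) = #658c73.

#658c73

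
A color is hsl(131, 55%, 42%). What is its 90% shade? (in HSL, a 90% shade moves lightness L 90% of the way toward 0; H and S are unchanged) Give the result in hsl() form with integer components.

L moves 90% from 42 toward 0: 42 − 37.8 = 4.2 → 4.
H and S are unchanged.

hsl(131, 55%, 4%)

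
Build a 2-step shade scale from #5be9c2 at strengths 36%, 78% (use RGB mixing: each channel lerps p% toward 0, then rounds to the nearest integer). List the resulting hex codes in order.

#3a957c, #14332b

#5be9c2 is rgb(91, 233, 194).
36%: (91 − 32.76 = 58.24→58, 233 − 83.88 = 149.12→149, 194 − 69.84 = 124.16→124) → #3a957c
78%: (91 − 70.98 = 20.02→20, 233 − 181.74 = 51.26→51, 194 − 151.32 = 42.68→43) → #14332b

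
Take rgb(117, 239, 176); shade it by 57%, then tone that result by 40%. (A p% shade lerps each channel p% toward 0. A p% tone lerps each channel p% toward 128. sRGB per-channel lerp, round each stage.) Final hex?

Per channel, c → c + 0.57(0 − c):
  R: 117 − 66.69 = 50.31 → 50
  G: 239 − 136.23 = 102.77 → 103
  B: 176 + 0.57×(0−176) = 176 − 100.32 = 75.68 → 76
After the shade: rgb(50, 103, 76) = #32674c.
Per channel, c → c + 0.4(128 − c):
  R: 50 + 0.4×(128−50) = 50 + 31.2 = 81.2 → 81
  G: 103 + 0.4×(128−103) = 103 + 10 = 113 → 113
  B: 76 + 0.4×(128−76) = 76 + 20.8 = 96.8 → 97
rgb(81, 113, 97) = #517161.

#517161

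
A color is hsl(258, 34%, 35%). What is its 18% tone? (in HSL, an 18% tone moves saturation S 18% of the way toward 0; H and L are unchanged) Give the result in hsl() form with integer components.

S moves 18% from 34 toward 0: 34 − 6.12 = 27.88 → 28.
H and L are unchanged.

hsl(258, 28%, 35%)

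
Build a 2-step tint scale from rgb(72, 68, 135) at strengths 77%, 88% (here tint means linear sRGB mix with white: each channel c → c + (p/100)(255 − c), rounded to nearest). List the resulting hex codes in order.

#d5d4e3, #e9e9f1

77%: (72 + 140.91 = 212.91→213, 68 + 143.99 = 211.99→212, 135 + 92.4 = 227.4→227) → #d5d4e3
88%: (72 + 161.04 = 233.04→233, 68 + 164.56 = 232.56→233, 135 + 105.6 = 240.6→241) → #e9e9f1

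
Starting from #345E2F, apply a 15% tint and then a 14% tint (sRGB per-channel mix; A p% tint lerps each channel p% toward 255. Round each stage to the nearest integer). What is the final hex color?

#6A8967

#345E2F is rgb(52, 94, 47).
Per channel, c → c + 0.15(255 − c):
  R: 52 + 0.15×(255−52) = 52 + 30.45 = 82.45 → 82
  G: 94 + 24.15 = 118.15 → 118
  B: 47 + 31.2 = 78.2 → 78
After the tint: rgb(82, 118, 78) = #52764E.
Lerp each channel 14% toward 255:
  R: 82 + 0.14×(255−82) = 82 + 24.22 = 106.22 → 106
  G: 118 + 19.18 = 137.18 → 137
  B: 78 + 24.78 = 102.78 → 103
rgb(106, 137, 103) = #6A8967.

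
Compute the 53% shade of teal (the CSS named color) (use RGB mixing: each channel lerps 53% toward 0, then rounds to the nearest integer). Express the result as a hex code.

CSS teal is rgb(0, 128, 128).
A 53% shade moves each channel 53% toward 0:
  R: 0 + 0 = 0 → 0
  G: 128 + 0.53×(0−128) = 128 − 67.84 = 60.16 → 60
  B: 128 + 0.53×(0−128) = 128 − 67.84 = 60.16 → 60
rgb(0, 60, 60) = #003c3c.

#003c3c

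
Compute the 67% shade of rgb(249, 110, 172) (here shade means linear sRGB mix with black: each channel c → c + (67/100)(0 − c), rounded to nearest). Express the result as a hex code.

Lerp each channel 67% toward 0:
  R: 249 + 0.67×(0−249) = 249 − 166.83 = 82.17 → 82
  G: 110 + 0.67×(0−110) = 110 − 73.7 = 36.3 → 36
  B: 172 + 0.67×(0−172) = 172 − 115.24 = 56.76 → 57
rgb(82, 36, 57) = #522439.

#522439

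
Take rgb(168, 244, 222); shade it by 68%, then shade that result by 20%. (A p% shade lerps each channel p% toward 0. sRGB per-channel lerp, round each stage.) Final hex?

#2B3E39

Lerp each channel 68% toward 0:
  R: 168 + 0.68×(0−168) = 168 − 114.24 = 53.76 → 54
  G: 244 + 0.68×(0−244) = 244 − 165.92 = 78.08 → 78
  B: 222 + 0.68×(0−222) = 222 − 150.96 = 71.04 → 71
After the shade: rgb(54, 78, 71) = #364E47.
Per channel, c → c + 0.2(0 − c):
  R: 54 + 0.2×(0−54) = 54 − 10.8 = 43.2 → 43
  G: 78 + 0.2×(0−78) = 78 − 15.6 = 62.4 → 62
  B: 71 + 0.2×(0−71) = 71 − 14.2 = 56.8 → 57
rgb(43, 62, 57) = #2B3E39.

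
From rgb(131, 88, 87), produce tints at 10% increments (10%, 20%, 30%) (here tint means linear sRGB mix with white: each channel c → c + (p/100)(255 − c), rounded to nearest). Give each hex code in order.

10%: (131 + 12.4 = 143.4→143, 88 + 16.7 = 104.7→105, 87 + 16.8 = 103.8→104) → #8F6968
20%: (131 + 24.8 = 155.8→156, 88 + 33.4 = 121.4→121, 87 + 33.6 = 120.6→121) → #9C7979
30%: (131 + 37.2 = 168.2→168, 88 + 50.1 = 138.1→138, 87 + 50.4 = 137.4→137) → #A88A89

#8F6968, #9C7979, #A88A89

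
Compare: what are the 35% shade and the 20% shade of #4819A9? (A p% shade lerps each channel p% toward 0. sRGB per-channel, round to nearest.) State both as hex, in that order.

#4819A9 is rgb(72, 25, 169).
35% shade:
  R: 72 + 0.35×(0−72) = 72 − 25.2 = 46.8 → 47
  G: 25 + 0.35×(0−25) = 25 − 8.75 = 16.25 → 16
  B: 169 − 59.15 = 109.85 → 110
  → #2F106E
20% shade:
  R: 72 − 14.4 = 57.6 → 58
  G: 25 − 5 = 20 → 20
  B: 169 − 33.8 = 135.2 → 135
  → #3A1487

#2F106E, #3A1487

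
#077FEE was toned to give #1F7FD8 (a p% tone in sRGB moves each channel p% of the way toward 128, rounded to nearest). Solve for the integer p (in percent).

20%

#077FEE is rgb(7, 127, 238); #1F7FD8 is rgb(31, 127, 216).
On the R channel (widest range): 31 ≈ 7 + (p/100)(128 − 7), so p ≈ 100×(31 − 7)/(128 − 7) = 2400/121 = 19.83.
p = 20 reproduces all three channels after rounding.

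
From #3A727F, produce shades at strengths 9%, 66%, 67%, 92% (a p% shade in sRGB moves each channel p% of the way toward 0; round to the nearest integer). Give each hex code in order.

#3A727F is rgb(58, 114, 127).
9%: (58 − 5.22 = 52.78→53, 114 − 10.26 = 103.74→104, 127 − 11.43 = 115.57→116) → #356874
66%: (58 − 38.28 = 19.72→20, 114 − 75.24 = 38.76→39, 127 − 83.82 = 43.18→43) → #14272B
67%: (58 − 38.86 = 19.14→19, 114 − 76.38 = 37.62→38, 127 − 85.09 = 41.91→42) → #13262A
92%: (58 − 53.36 = 4.64→5, 114 − 104.88 = 9.12→9, 127 − 116.84 = 10.16→10) → #05090A

#356874, #14272B, #13262A, #05090A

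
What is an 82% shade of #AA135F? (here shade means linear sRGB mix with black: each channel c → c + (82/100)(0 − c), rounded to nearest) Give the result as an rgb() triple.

#AA135F is rgb(170, 19, 95).
An 82% shade moves each channel 82% toward 0:
  R: 170 + 0.82×(0−170) = 170 − 139.4 = 30.6 → 31
  G: 19 − 15.58 = 3.42 → 3
  B: 95 − 77.9 = 17.1 → 17

rgb(31, 3, 17)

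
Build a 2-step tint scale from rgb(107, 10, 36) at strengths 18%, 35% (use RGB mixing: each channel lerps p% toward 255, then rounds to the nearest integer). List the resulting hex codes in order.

18%: (107 + 26.64 = 133.64→134, 10 + 44.1 = 54.1→54, 36 + 39.42 = 75.42→75) → #86364b
35%: (107 + 51.8 = 158.8→159, 10 + 85.75 = 95.75→96, 36 + 76.65 = 112.65→113) → #9f6071

#86364b, #9f6071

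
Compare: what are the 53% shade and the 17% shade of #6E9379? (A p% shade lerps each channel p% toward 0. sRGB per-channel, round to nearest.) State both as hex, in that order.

#344539, #5B7A64

#6E9379 is rgb(110, 147, 121).
53% shade:
  R: 110 − 58.3 = 51.7 → 52
  G: 147 + 0.53×(0−147) = 147 − 77.91 = 69.09 → 69
  B: 121 − 64.13 = 56.87 → 57
  → #344539
17% shade:
  R: 110 + 0.17×(0−110) = 110 − 18.7 = 91.3 → 91
  G: 147 − 24.99 = 122.01 → 122
  B: 121 − 20.57 = 100.43 → 100
  → #5B7A64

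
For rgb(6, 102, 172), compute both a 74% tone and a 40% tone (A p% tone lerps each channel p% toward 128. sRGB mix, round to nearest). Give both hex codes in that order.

74% tone:
  R: 6 + 0.74×(128−6) = 6 + 90.28 = 96.28 → 96
  G: 102 + 0.74×(128−102) = 102 + 19.24 = 121.24 → 121
  B: 172 + 0.74×(128−172) = 172 − 32.56 = 139.44 → 139
  → #60798B
40% tone:
  R: 6 + 48.8 = 54.8 → 55
  G: 102 + 0.4×(128−102) = 102 + 10.4 = 112.4 → 112
  B: 172 + 0.4×(128−172) = 172 − 17.6 = 154.4 → 154
  → #37709A

#60798B, #37709A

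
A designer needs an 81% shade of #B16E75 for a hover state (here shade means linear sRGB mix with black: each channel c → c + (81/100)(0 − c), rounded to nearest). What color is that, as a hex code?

#B16E75 is rgb(177, 110, 117).
Per channel, c → c + 0.81(0 − c):
  R: 177 + 0.81×(0−177) = 177 − 143.37 = 33.63 → 34
  G: 110 − 89.1 = 20.9 → 21
  B: 117 + 0.81×(0−117) = 117 − 94.77 = 22.23 → 22
rgb(34, 21, 22) = #221516.

#221516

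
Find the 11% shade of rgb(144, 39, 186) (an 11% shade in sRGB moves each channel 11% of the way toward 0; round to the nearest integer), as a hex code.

#8023A6

Per channel, c → c + 0.11(0 − c):
  R: 144 − 15.84 = 128.16 → 128
  G: 39 + 0.11×(0−39) = 39 − 4.29 = 34.71 → 35
  B: 186 + 0.11×(0−186) = 186 − 20.46 = 165.54 → 166
rgb(128, 35, 166) = #8023A6.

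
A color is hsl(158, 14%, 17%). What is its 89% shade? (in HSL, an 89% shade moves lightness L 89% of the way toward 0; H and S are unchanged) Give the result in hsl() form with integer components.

hsl(158, 14%, 2%)

L moves 89% from 17 toward 0: 17 − 15.13 = 1.87 → 2.
H and S are unchanged.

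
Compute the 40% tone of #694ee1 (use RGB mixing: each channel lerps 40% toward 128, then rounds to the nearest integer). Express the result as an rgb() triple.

rgb(114, 98, 186)

#694ee1 is rgb(105, 78, 225).
Lerp each channel 40% toward 128:
  R: 105 + 9.2 = 114.2 → 114
  G: 78 + 0.4×(128−78) = 78 + 20 = 98 → 98
  B: 225 + 0.4×(128−225) = 225 − 38.8 = 186.2 → 186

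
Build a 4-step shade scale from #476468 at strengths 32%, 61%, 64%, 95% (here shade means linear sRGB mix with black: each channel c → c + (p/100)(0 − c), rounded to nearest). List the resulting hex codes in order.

#476468 is rgb(71, 100, 104).
32%: (71 − 22.72 = 48.28→48, 100 − 32 = 68→68, 104 − 33.28 = 70.72→71) → #304447
61%: (71 − 43.31 = 27.69→28, 100 − 61 = 39→39, 104 − 63.44 = 40.56→41) → #1c2729
64%: (71 − 45.44 = 25.56→26, 100 − 64 = 36→36, 104 − 66.56 = 37.44→37) → #1a2425
95%: (71 − 67.45 = 3.55→4, 100 − 95 = 5→5, 104 − 98.8 = 5.2→5) → #040505

#304447, #1c2729, #1a2425, #040505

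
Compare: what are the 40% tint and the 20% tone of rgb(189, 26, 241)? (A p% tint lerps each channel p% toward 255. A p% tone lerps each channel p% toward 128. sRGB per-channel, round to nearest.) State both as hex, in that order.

40% tint:
  R: 189 + 0.4×(255−189) = 189 + 26.4 = 215.4 → 215
  G: 26 + 0.4×(255−26) = 26 + 91.6 = 117.6 → 118
  B: 241 + 5.6 = 246.6 → 247
  → #D776F7
20% tone:
  R: 189 − 12.2 = 176.8 → 177
  G: 26 + 0.2×(128−26) = 26 + 20.4 = 46.4 → 46
  B: 241 − 22.6 = 218.4 → 218
  → #B12EDA

#D776F7, #B12EDA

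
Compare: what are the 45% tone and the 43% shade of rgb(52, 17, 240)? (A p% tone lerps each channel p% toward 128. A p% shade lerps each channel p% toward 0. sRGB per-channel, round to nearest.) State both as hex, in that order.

45% tone:
  R: 52 + 0.45×(128−52) = 52 + 34.2 = 86.2 → 86
  G: 17 + 49.95 = 66.95 → 67
  B: 240 + 0.45×(128−240) = 240 − 50.4 = 189.6 → 190
  → #5643BE
43% shade:
  R: 52 − 22.36 = 29.64 → 30
  G: 17 − 7.31 = 9.69 → 10
  B: 240 − 103.2 = 136.8 → 137
  → #1E0A89

#5643BE, #1E0A89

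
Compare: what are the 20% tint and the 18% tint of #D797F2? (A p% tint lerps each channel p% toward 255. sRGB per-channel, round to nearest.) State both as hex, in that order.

#DFACF5, #DEAAF4

#D797F2 is rgb(215, 151, 242).
20% tint:
  R: 215 + 0.2×(255−215) = 215 + 8 = 223 → 223
  G: 151 + 20.8 = 171.8 → 172
  B: 242 + 0.2×(255−242) = 242 + 2.6 = 244.6 → 245
  → #DFACF5
18% tint:
  R: 215 + 0.18×(255−215) = 215 + 7.2 = 222.2 → 222
  G: 151 + 0.18×(255−151) = 151 + 18.72 = 169.72 → 170
  B: 242 + 2.34 = 244.34 → 244
  → #DEAAF4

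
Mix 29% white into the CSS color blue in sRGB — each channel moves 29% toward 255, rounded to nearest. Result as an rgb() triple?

CSS blue is rgb(0, 0, 255).
Per channel, c → c + 0.29(255 − c):
  R: 0 + 0.29×(255−0) = 0 + 73.95 = 73.95 → 74
  G: 0 + 0.29×(255−0) = 0 + 73.95 = 73.95 → 74
  B: 255 + 0.29×(255−255) = 255 + 0 = 255 → 255

rgb(74, 74, 255)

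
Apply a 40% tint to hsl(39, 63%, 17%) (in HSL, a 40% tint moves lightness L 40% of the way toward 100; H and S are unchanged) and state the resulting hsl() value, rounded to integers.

L moves 40% from 17 toward 100: 17 + 33.2 = 50.2 → 50.
H and S are unchanged.

hsl(39, 63%, 50%)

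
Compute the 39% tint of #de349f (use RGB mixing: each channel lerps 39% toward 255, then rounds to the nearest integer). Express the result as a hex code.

#eb83c4

#de349f is rgb(222, 52, 159).
A 39% tint moves each channel 39% toward 255:
  R: 222 + 0.39×(255−222) = 222 + 12.87 = 234.87 → 235
  G: 52 + 79.17 = 131.17 → 131
  B: 159 + 0.39×(255−159) = 159 + 37.44 = 196.44 → 196
rgb(235, 131, 196) = #eb83c4.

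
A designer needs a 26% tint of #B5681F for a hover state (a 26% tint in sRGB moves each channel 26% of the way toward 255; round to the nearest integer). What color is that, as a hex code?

#C88F59

#B5681F is rgb(181, 104, 31).
A 26% tint moves each channel 26% toward 255:
  R: 181 + 19.24 = 200.24 → 200
  G: 104 + 39.26 = 143.26 → 143
  B: 31 + 0.26×(255−31) = 31 + 58.24 = 89.24 → 89
rgb(200, 143, 89) = #C88F59.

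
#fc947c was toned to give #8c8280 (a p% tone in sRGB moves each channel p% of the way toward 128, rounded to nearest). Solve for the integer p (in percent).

90%

#fc947c is rgb(252, 148, 124); #8c8280 is rgb(140, 130, 128).
On the R channel (widest range): 140 ≈ 252 + (p/100)(128 − 252), so p ≈ 100×(140 − 252)/(128 − 252) = -11200/-124 = 90.32.
p = 90 reproduces all three channels after rounding.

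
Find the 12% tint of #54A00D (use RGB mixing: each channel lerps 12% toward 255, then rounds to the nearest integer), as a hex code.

#69AB2A

#54A00D is rgb(84, 160, 13).
Per channel, c → c + 0.12(255 − c):
  R: 84 + 0.12×(255−84) = 84 + 20.52 = 104.52 → 105
  G: 160 + 0.12×(255−160) = 160 + 11.4 = 171.4 → 171
  B: 13 + 0.12×(255−13) = 13 + 29.04 = 42.04 → 42
rgb(105, 171, 42) = #69AB2A.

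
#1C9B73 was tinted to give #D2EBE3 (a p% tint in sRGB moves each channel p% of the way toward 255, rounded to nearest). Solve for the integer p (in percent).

80%

#1C9B73 is rgb(28, 155, 115); #D2EBE3 is rgb(210, 235, 227).
On the R channel (widest range): 210 ≈ 28 + (p/100)(255 − 28), so p ≈ 100×(210 − 28)/(255 − 28) = 18200/227 = 80.18.
p = 80 reproduces all three channels after rounding.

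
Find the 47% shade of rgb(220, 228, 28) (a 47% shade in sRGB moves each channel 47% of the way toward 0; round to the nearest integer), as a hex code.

A 47% shade moves each channel 47% toward 0:
  R: 220 + 0.47×(0−220) = 220 − 103.4 = 116.6 → 117
  G: 228 + 0.47×(0−228) = 228 − 107.16 = 120.84 → 121
  B: 28 + 0.47×(0−28) = 28 − 13.16 = 14.84 → 15
rgb(117, 121, 15) = #75790F.

#75790F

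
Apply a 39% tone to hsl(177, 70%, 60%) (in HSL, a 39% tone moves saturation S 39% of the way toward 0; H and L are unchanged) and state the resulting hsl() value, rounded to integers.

S moves 39% from 70 toward 0: 70 − 27.3 = 42.7 → 43.
H and L are unchanged.

hsl(177, 43%, 60%)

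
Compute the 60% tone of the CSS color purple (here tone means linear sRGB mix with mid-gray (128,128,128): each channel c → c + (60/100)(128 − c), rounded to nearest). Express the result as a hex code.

#804D80

CSS purple is rgb(128, 0, 128).
Per channel, c → c + 0.6(128 − c):
  R: 128 + 0 = 128 → 128
  G: 0 + 0.6×(128−0) = 0 + 76.8 = 76.8 → 77
  B: 128 + 0 = 128 → 128
rgb(128, 77, 128) = #804D80.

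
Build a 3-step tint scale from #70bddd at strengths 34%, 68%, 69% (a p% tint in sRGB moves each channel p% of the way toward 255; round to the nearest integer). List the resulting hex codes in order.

#70bddd is rgb(112, 189, 221).
34%: (112 + 48.62 = 160.62→161, 189 + 22.44 = 211.44→211, 221 + 11.56 = 232.56→233) → #a1d3e9
68%: (112 + 97.24 = 209.24→209, 189 + 44.88 = 233.88→234, 221 + 23.12 = 244.12→244) → #d1eaf4
69%: (112 + 98.67 = 210.67→211, 189 + 45.54 = 234.54→235, 221 + 23.46 = 244.46→244) → #d3ebf4

#a1d3e9, #d1eaf4, #d3ebf4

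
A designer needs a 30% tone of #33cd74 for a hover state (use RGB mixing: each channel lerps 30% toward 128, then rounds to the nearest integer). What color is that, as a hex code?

#33cd74 is rgb(51, 205, 116).
Per channel, c → c + 0.3(128 − c):
  R: 51 + 23.1 = 74.1 → 74
  G: 205 + 0.3×(128−205) = 205 − 23.1 = 181.9 → 182
  B: 116 + 0.3×(128−116) = 116 + 3.6 = 119.6 → 120
rgb(74, 182, 120) = #4ab678.

#4ab678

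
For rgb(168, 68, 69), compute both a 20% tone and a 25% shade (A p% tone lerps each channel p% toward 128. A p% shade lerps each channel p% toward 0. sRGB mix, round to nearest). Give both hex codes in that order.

#a05051, #7e3334

20% tone:
  R: 168 − 8 = 160 → 160
  G: 68 + 12 = 80 → 80
  B: 69 + 0.2×(128−69) = 69 + 11.8 = 80.8 → 81
  → #a05051
25% shade:
  R: 168 + 0.25×(0−168) = 168 − 42 = 126 → 126
  G: 68 + 0.25×(0−68) = 68 − 17 = 51 → 51
  B: 69 − 17.25 = 51.75 → 52
  → #7e3334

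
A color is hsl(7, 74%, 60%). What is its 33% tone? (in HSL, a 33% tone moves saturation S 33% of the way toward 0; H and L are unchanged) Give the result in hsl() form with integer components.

hsl(7, 50%, 60%)

S moves 33% from 74 toward 0: 74 − 24.42 = 49.58 → 50.
H and L are unchanged.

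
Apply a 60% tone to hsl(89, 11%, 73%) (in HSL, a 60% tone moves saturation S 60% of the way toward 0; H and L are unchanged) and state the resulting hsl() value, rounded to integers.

S moves 60% from 11 toward 0: 11 − 6.6 = 4.4 → 4.
H and L are unchanged.

hsl(89, 4%, 73%)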